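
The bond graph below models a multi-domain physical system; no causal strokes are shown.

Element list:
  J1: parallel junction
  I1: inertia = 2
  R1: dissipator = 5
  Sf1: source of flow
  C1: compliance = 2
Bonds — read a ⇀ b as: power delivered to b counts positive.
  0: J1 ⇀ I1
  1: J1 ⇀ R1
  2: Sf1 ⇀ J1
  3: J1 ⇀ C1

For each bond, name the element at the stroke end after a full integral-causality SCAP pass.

b2 stroke at Sf1  (Sf1 (Sf) sets flow on bond)
b0 stroke at I1  (I1 integral (f out))
b3 stroke at J1  (C1: C, integral causality)
b1 stroke at R1  (J1: bond 3 brought effort, rest push out)

bond 0 stroke at I1
bond 1 stroke at R1
bond 2 stroke at Sf1
bond 3 stroke at J1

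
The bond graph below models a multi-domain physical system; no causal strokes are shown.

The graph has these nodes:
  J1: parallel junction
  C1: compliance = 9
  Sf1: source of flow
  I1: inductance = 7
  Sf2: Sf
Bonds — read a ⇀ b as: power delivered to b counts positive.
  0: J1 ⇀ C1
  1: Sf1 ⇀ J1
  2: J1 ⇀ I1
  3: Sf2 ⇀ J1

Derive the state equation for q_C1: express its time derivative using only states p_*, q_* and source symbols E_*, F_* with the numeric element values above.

dq_C1/dt = F_Sf1 + F_Sf2 - p_I1/7

b1 stroke→Sf1  (Sf1: flow source, stroke at near end)
b3 stroke→Sf2  (Sf2 (Sf) sets flow on bond)
b0 stroke→J1  (C1 outputs effort q/C1)
b2 stroke→I1  (J1 effort already set via bond 0)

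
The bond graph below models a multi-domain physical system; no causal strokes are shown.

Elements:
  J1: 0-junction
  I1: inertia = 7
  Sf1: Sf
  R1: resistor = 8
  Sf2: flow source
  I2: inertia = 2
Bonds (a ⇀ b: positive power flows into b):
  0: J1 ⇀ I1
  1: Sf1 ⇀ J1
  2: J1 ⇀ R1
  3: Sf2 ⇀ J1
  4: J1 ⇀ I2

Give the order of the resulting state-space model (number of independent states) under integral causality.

b1 stroke at Sf1  (Sf1 fixes flow; stroke at Sf1)
b3 stroke at Sf2  (Sf2 (Sf) sets flow on bond)
b0 stroke at I1  (I1 outputs flow p/I1)
b4 stroke at I2  (I2: I, integral causality)
b2 stroke at J1  (J1: last free bond brings effort in)

2  (I1, I2 all integral)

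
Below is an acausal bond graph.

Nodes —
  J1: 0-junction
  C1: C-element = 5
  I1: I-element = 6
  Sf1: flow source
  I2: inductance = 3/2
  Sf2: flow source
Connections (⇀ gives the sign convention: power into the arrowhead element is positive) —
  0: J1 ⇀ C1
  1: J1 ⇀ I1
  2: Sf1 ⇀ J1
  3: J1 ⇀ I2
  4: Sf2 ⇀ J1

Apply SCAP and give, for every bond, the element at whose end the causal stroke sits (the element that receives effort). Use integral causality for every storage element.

β0 →J1
β1 →I1
β2 →Sf1
β3 →I2
β4 →Sf2

bond 2 stroke→Sf1  (Sf1: flow source, stroke at near end)
bond 4 stroke→Sf2  (Sf2 (Sf) sets flow on bond)
bond 0 stroke→J1  (prefer integral on C1)
bond 1 stroke→I1  (J1: bond 0 brought effort, rest push out)
bond 3 stroke→I2  (J1: bond 0 brought effort, rest push out)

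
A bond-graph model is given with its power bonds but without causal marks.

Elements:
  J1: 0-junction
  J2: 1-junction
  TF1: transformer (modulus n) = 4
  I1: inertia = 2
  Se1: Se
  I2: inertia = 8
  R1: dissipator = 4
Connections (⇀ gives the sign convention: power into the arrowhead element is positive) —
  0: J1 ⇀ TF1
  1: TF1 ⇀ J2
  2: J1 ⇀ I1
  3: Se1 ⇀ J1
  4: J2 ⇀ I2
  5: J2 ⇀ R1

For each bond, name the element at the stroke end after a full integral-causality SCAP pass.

#0 |TF1
#1 |J2
#2 |I1
#3 |J1
#4 |I2
#5 |J2

#3 stroke at J1  (source Se1 imposes e)
#0 stroke at TF1  (J1: bond 3 brought effort, rest push out)
#2 stroke at I1  (J1: bond 3 brought effort, rest push out)
#1 stroke at J2  (TF1: transformer flips bond 0)
#4 stroke at I2  (prefer integral on I2)
#5 stroke at J2  (1-jn J2 has f-setter on 4)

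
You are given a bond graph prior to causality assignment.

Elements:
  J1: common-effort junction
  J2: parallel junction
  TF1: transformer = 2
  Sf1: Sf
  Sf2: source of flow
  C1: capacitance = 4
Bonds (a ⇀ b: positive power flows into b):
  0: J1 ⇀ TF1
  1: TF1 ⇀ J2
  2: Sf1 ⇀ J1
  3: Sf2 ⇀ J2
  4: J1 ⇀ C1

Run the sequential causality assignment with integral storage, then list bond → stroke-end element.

β2 stroke→Sf1  (Sf1: flow source, stroke at near end)
β3 stroke→Sf2  (source Sf2 imposes f)
β1 stroke→J2  (only one effort-in slot at J2)
β0 stroke→TF1  (TF TF1: opposite of bond 1)
β4 stroke→J1  (only one effort-in slot at J1)

b0 →TF1
b1 →J2
b2 →Sf1
b3 →Sf2
b4 →J1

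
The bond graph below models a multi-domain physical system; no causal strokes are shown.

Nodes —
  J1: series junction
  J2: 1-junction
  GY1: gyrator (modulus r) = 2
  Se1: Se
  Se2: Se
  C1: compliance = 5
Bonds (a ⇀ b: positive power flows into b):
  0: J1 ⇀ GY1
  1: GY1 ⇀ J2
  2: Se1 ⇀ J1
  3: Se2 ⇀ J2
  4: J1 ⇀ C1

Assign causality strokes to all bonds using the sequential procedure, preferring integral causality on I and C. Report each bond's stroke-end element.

β0 stroke at GY1
β1 stroke at GY1
β2 stroke at J1
β3 stroke at J2
β4 stroke at J1

bond 2 stroke→J1  (Se1 fixes effort; stroke away)
bond 3 stroke→J2  (Se2 fixes effort; stroke away)
bond 1 stroke→GY1  (J2: last free bond brings flow in)
bond 0 stroke→GY1  (through GY1, causality inverts; strokes same side of GY1)
bond 4 stroke→J1  (1-jn J1 has f-setter on 0)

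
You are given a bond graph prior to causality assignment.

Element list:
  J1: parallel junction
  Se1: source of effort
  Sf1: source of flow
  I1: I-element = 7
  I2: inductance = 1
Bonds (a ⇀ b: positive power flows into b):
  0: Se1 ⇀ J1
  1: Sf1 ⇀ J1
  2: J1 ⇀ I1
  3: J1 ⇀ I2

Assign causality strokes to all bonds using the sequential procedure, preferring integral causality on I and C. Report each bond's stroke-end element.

b0 |J1  (source Se1 imposes e)
b1 |Sf1  (Sf1: flow source, stroke at near end)
b2 |I1  (J1: bond 0 brought effort, rest push out)
b3 |I2  (J1: bond 0 brought effort, rest push out)

bond 0 →J1
bond 1 →Sf1
bond 2 →I1
bond 3 →I2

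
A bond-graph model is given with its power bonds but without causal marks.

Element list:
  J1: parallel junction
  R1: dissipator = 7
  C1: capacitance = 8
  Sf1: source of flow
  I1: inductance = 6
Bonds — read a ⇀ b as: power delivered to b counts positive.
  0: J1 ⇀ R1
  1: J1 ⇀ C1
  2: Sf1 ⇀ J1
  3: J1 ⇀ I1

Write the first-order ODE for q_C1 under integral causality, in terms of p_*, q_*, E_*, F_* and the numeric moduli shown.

dq_C1/dt = F_Sf1 - p_I1/6 - q_C1/56

b2 →Sf1  (Sf1 (Sf) sets flow on bond)
b1 →J1  (C1: C, integral causality)
b0 →R1  (0-jn J1 has e-setter on 1)
b3 →I1  (J1: bond 1 brought effort, rest push out)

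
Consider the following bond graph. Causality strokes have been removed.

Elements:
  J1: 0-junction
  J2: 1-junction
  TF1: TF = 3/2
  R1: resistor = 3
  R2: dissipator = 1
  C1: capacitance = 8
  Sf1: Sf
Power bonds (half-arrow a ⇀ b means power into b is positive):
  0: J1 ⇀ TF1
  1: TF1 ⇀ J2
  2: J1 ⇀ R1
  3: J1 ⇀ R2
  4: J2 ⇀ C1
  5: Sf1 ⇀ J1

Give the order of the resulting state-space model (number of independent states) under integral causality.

b5 stroke→Sf1  (Sf1 (Sf) sets flow on bond)
b4 stroke→J2  (C1 outputs effort q/C1)
b1 stroke→TF1  (closing 1-jn rule on J2)
b0 stroke→J1  (TF1: transformer flips bond 1)
b2 stroke→R1  (0-jn J1 has e-setter on 0)
b3 stroke→R2  (J1 effort already set via bond 0)

1  (C1 all integral)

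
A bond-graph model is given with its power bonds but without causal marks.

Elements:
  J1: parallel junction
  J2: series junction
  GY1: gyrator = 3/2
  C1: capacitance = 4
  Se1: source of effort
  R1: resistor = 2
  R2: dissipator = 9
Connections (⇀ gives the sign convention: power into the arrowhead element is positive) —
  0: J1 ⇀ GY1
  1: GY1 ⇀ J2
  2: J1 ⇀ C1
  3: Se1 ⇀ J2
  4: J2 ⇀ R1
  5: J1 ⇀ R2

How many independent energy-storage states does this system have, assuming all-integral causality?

bond 3 stroke→J2  (Se1: effort source, stroke at far end)
bond 2 stroke→J1  (C1 outputs effort q/C1)
bond 0 stroke→GY1  (J1: bond 2 brought effort, rest push out)
bond 5 stroke→R2  (common-e at J1 fixed by 2)
bond 1 stroke→GY1  (GY GY1: same side as bond 0)
bond 4 stroke→J2  (J2 flow already set via bond 1)

1  (C1 all integral)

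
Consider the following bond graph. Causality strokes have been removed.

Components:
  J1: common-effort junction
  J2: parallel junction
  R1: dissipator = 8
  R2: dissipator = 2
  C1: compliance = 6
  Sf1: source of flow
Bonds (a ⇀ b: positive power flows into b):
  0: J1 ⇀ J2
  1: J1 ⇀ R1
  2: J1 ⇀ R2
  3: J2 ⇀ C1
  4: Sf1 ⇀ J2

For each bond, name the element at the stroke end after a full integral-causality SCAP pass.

#4 stroke→Sf1  (Sf1: flow source, stroke at near end)
#3 stroke→J2  (C1 integral (e out))
#0 stroke→J1  (0-jn J2 has e-setter on 3)
#1 stroke→R1  (0-jn J1 has e-setter on 0)
#2 stroke→R2  (common-e at J1 fixed by 0)

β0 stroke→J1
β1 stroke→R1
β2 stroke→R2
β3 stroke→J2
β4 stroke→Sf1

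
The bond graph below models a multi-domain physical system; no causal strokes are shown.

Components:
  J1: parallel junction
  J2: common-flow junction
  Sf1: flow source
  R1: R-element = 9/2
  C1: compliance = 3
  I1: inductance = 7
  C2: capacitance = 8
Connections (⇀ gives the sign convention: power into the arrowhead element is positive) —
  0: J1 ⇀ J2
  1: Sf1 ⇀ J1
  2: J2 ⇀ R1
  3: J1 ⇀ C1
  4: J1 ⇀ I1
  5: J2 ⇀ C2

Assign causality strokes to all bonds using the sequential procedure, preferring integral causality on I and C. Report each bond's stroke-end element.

bond 0 stroke→J2
bond 1 stroke→Sf1
bond 2 stroke→R1
bond 3 stroke→J1
bond 4 stroke→I1
bond 5 stroke→J2

bond 1 stroke→Sf1  (Sf1 fixes flow; stroke at Sf1)
bond 3 stroke→J1  (prefer integral on C1)
bond 0 stroke→J2  (0-jn J1 has e-setter on 3)
bond 4 stroke→I1  (J1 effort already set via bond 3)
bond 5 stroke→J2  (C2 integral (e out))
bond 2 stroke→R1  (J2: last free bond brings flow in)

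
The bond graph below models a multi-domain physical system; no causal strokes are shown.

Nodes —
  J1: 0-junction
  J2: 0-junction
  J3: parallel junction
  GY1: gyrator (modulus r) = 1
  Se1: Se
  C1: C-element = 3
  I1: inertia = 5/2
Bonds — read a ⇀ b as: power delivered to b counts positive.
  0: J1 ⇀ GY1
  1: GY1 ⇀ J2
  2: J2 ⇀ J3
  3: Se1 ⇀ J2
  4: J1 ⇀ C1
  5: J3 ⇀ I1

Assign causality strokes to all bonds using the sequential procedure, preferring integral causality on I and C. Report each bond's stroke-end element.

b0 stroke at GY1
b1 stroke at GY1
b2 stroke at J3
b3 stroke at J2
b4 stroke at J1
b5 stroke at I1

#3 |J2  (Se1 fixes effort; stroke away)
#1 |GY1  (J2: bond 3 brought effort, rest push out)
#2 |J3  (J2 effort already set via bond 3)
#5 |I1  (J3 effort already set via bond 2)
#0 |GY1  (through GY1, causality inverts; strokes same side of GY1)
#4 |J1  (only one effort-in slot at J1)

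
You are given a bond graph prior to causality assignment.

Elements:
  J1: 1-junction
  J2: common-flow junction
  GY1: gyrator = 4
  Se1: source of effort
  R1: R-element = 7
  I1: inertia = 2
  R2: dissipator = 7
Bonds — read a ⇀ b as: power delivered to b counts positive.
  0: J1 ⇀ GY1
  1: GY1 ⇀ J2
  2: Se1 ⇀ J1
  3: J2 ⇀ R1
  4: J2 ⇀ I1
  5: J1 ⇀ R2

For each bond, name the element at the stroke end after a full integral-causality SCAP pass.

b2 stroke at J1  (source Se1 imposes e)
b4 stroke at I1  (I1 outputs flow p/I1)
b1 stroke at J2  (J2 flow already set via bond 4)
b3 stroke at J2  (common-f at J2 fixed by 4)
b0 stroke at J1  (GY GY1: same side as bond 1)
b5 stroke at R2  (closing 1-jn rule on J1)

bond 0 →J1
bond 1 →J2
bond 2 →J1
bond 3 →J2
bond 4 →I1
bond 5 →R2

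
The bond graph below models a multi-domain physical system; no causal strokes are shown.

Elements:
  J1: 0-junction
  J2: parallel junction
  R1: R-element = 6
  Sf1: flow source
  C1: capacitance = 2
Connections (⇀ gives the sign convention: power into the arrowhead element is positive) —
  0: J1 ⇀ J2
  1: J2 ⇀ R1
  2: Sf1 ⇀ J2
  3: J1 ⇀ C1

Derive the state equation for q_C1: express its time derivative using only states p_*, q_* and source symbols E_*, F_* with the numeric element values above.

β2 stroke→Sf1  (source Sf1 imposes f)
β3 stroke→J1  (C1 integral (e out))
β0 stroke→J2  (common-e at J1 fixed by 3)
β1 stroke→R1  (J2: bond 0 brought effort, rest push out)

dq_C1/dt = F_Sf1 - q_C1/12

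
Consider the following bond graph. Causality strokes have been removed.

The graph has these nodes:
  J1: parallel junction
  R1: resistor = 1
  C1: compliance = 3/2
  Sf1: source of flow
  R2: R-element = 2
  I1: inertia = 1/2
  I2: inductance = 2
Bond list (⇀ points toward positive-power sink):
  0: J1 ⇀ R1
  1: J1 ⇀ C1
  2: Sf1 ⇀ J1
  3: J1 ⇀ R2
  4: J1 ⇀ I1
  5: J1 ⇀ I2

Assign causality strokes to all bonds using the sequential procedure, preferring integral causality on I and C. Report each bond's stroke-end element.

#0 stroke→R1
#1 stroke→J1
#2 stroke→Sf1
#3 stroke→R2
#4 stroke→I1
#5 stroke→I2

#2 stroke at Sf1  (Sf1: flow source, stroke at near end)
#1 stroke at J1  (C1 integral (e out))
#0 stroke at R1  (J1: bond 1 brought effort, rest push out)
#3 stroke at R2  (J1 effort already set via bond 1)
#4 stroke at I1  (J1 effort already set via bond 1)
#5 stroke at I2  (J1: bond 1 brought effort, rest push out)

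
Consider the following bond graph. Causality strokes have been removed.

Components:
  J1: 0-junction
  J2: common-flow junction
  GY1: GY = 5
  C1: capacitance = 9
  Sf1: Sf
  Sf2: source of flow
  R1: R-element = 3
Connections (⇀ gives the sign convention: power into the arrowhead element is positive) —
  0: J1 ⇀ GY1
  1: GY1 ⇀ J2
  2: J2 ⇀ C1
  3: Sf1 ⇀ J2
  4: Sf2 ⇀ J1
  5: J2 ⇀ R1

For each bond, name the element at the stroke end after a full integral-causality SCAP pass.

β3 |Sf1  (Sf1 fixes flow; stroke at Sf1)
β4 |Sf2  (source Sf2 imposes f)
β0 |J1  (only one effort-in slot at J1)
β1 |J2  (J2: bond 3 brought flow, rest push out)
β2 |J2  (common-f at J2 fixed by 3)
β5 |J2  (1-jn J2 has f-setter on 3)

β0 |J1
β1 |J2
β2 |J2
β3 |Sf1
β4 |Sf2
β5 |J2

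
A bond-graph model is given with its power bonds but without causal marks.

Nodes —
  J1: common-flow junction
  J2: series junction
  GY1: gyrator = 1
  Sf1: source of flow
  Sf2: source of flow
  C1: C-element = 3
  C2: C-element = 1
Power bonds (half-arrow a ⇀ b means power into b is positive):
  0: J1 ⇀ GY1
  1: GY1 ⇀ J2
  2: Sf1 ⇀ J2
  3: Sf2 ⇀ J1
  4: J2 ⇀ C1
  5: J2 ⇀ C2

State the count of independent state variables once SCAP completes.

b2 stroke at Sf1  (source Sf1 imposes f)
b3 stroke at Sf2  (Sf2 fixes flow; stroke at Sf2)
b0 stroke at J1  (J1 flow already set via bond 3)
b1 stroke at J2  (common-f at J2 fixed by 2)
b4 stroke at J2  (J2 flow already set via bond 2)
b5 stroke at J2  (common-f at J2 fixed by 2)

2  (C1, C2 all integral)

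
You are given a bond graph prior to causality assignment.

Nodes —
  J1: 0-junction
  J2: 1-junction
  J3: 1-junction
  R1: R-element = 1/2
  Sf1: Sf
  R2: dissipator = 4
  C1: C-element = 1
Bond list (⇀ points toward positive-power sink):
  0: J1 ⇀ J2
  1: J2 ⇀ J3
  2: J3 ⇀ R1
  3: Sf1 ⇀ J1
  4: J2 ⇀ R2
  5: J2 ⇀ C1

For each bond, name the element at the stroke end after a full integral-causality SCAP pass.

b0 stroke→J1
b1 stroke→J2
b2 stroke→J3
b3 stroke→Sf1
b4 stroke→J2
b5 stroke→J2

bond 3 stroke at Sf1  (Sf1 fixes flow; stroke at Sf1)
bond 0 stroke at J1  (closing 0-jn rule on J1)
bond 1 stroke at J2  (J2 flow already set via bond 0)
bond 4 stroke at J2  (J2 flow already set via bond 0)
bond 5 stroke at J2  (J2: bond 0 brought flow, rest push out)
bond 2 stroke at J3  (1-jn J3 has f-setter on 1)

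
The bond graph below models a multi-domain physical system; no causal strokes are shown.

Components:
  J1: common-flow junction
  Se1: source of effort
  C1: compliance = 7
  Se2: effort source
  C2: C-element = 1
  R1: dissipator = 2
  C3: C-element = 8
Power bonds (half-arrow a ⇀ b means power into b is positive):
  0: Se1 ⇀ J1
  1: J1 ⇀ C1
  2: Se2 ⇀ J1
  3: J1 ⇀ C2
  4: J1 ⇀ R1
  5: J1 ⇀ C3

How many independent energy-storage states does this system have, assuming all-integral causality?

bond 0 stroke at J1  (Se1 (Se) sets effort on bond)
bond 2 stroke at J1  (Se2: effort source, stroke at far end)
bond 1 stroke at J1  (C1: C, integral causality)
bond 3 stroke at J1  (C2 outputs effort q/C2)
bond 5 stroke at J1  (C3 integral (e out))
bond 4 stroke at R1  (J1: last free bond brings flow in)

3  (C1, C2, C3 all integral)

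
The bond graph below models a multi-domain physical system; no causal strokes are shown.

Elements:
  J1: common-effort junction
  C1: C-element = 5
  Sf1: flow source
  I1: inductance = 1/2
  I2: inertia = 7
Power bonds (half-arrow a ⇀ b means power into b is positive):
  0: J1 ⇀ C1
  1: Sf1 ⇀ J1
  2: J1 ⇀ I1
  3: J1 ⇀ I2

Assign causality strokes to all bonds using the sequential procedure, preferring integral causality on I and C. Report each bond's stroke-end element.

bond 0 →J1
bond 1 →Sf1
bond 2 →I1
bond 3 →I2

β1 |Sf1  (Sf1: flow source, stroke at near end)
β0 |J1  (prefer integral on C1)
β2 |I1  (J1 effort already set via bond 0)
β3 |I2  (J1 effort already set via bond 0)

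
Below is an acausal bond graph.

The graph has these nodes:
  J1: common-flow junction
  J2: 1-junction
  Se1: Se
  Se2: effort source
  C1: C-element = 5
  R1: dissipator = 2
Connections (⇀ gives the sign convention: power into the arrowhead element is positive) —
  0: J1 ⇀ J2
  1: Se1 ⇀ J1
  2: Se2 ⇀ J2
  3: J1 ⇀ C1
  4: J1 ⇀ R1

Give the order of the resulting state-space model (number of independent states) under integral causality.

1  (C1 all integral)

b1 stroke→J1  (Se1 (Se) sets effort on bond)
b2 stroke→J2  (Se2 fixes effort; stroke away)
b0 stroke→J1  (only one flow-in slot at J2)
b3 stroke→J1  (prefer integral on C1)
b4 stroke→R1  (J1: last free bond brings flow in)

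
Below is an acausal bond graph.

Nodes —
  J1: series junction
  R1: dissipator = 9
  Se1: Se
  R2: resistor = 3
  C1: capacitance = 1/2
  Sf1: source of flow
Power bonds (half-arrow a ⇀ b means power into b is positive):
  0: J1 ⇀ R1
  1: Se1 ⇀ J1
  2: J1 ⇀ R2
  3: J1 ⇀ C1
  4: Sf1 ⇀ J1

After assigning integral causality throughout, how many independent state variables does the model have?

1  (C1 all integral)

bond 1 →J1  (source Se1 imposes e)
bond 4 →Sf1  (source Sf1 imposes f)
bond 0 →J1  (common-f at J1 fixed by 4)
bond 2 →J1  (J1: bond 4 brought flow, rest push out)
bond 3 →J1  (J1: bond 4 brought flow, rest push out)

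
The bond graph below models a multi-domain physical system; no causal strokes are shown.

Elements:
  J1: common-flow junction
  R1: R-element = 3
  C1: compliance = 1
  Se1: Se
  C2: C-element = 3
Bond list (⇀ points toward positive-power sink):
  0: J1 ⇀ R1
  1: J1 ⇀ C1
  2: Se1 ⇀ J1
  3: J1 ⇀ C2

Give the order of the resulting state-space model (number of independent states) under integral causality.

b2 |J1  (Se1 fixes effort; stroke away)
b1 |J1  (C1: C, integral causality)
b3 |J1  (C2 outputs effort q/C2)
b0 |R1  (only one flow-in slot at J1)

2  (C1, C2 all integral)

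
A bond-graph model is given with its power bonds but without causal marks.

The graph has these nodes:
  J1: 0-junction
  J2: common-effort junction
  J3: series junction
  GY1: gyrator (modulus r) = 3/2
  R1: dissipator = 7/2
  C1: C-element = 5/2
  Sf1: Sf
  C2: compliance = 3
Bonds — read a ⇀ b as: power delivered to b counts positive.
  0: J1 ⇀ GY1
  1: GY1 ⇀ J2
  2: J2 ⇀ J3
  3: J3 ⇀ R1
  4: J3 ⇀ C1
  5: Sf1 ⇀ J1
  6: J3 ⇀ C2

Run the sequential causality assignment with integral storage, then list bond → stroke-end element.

b0 →J1
b1 →J2
b2 →J3
b3 →R1
b4 →J3
b5 →Sf1
b6 →J3

b5 stroke at Sf1  (Sf1 fixes flow; stroke at Sf1)
b0 stroke at J1  (J1: last free bond brings effort in)
b1 stroke at J2  (GY1: gyrator matches bond 0)
b2 stroke at J3  (0-jn J2 has e-setter on 1)
b4 stroke at J3  (prefer integral on C1)
b6 stroke at J3  (C2: C, integral causality)
b3 stroke at R1  (only one flow-in slot at J3)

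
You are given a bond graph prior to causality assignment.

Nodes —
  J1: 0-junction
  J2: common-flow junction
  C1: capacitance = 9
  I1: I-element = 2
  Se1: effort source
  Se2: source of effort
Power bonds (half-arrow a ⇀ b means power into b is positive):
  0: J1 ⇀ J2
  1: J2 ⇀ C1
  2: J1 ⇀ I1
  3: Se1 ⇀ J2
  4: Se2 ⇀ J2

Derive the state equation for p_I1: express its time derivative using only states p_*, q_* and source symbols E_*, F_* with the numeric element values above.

dp_I1/dt = -E_Se1 - E_Se2 + q_C1/9

#3 |J2  (source Se1 imposes e)
#4 |J2  (Se2 fixes effort; stroke away)
#1 |J2  (C1 outputs effort q/C1)
#0 |J1  (only one flow-in slot at J2)
#2 |I1  (common-e at J1 fixed by 0)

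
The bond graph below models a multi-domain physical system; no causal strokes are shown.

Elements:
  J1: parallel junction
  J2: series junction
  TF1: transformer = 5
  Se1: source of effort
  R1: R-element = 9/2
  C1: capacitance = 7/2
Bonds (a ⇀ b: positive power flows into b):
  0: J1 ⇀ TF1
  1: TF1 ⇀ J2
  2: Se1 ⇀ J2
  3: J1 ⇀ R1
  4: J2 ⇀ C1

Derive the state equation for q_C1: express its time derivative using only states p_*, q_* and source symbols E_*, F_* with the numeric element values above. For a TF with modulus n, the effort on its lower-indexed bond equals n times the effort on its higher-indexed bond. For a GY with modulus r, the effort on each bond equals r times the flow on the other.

bond 2 |J2  (source Se1 imposes e)
bond 4 |J2  (C1 integral (e out))
bond 1 |TF1  (only one flow-in slot at J2)
bond 0 |J1  (TF TF1: opposite of bond 1)
bond 3 |R1  (0-jn J1 has e-setter on 0)

dq_C1/dt = 50*E_Se1/9 - 100*q_C1/63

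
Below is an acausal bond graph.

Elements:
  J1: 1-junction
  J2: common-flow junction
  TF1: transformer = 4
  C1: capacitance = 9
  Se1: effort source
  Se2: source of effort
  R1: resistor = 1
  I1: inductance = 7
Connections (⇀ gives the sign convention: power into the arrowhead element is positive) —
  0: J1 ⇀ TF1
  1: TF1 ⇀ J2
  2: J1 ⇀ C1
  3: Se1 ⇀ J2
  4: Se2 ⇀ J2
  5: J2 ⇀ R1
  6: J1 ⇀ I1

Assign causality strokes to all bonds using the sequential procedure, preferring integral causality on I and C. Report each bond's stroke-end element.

β3 stroke at J2  (Se1 (Se) sets effort on bond)
β4 stroke at J2  (Se2 (Se) sets effort on bond)
β2 stroke at J1  (C1: C, integral causality)
β6 stroke at I1  (I1 integral (f out))
β0 stroke at J1  (J1 flow already set via bond 6)
β1 stroke at TF1  (TF1 one-in-one-out from 0)
β5 stroke at J2  (1-jn J2 has f-setter on 1)

#0 →J1
#1 →TF1
#2 →J1
#3 →J2
#4 →J2
#5 →J2
#6 →I1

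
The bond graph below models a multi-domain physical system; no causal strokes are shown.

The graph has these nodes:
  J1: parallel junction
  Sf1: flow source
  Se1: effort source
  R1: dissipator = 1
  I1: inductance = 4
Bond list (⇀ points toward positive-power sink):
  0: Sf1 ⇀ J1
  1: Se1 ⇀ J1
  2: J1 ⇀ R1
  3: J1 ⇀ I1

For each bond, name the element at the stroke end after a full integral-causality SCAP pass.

β0 stroke at Sf1  (Sf1 (Sf) sets flow on bond)
β1 stroke at J1  (Se1 (Se) sets effort on bond)
β2 stroke at R1  (common-e at J1 fixed by 1)
β3 stroke at I1  (J1 effort already set via bond 1)

bond 0 stroke at Sf1
bond 1 stroke at J1
bond 2 stroke at R1
bond 3 stroke at I1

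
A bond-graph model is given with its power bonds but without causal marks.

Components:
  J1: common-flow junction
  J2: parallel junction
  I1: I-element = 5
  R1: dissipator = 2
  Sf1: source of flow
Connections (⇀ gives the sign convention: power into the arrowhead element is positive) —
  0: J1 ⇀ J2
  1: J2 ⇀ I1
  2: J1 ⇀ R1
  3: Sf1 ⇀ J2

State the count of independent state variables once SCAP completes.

#3 stroke at Sf1  (source Sf1 imposes f)
#1 stroke at I1  (I1 integral (f out))
#0 stroke at J2  (J2 needs exactly one e-in)
#2 stroke at J1  (J1: bond 0 brought flow, rest push out)

1  (I1 all integral)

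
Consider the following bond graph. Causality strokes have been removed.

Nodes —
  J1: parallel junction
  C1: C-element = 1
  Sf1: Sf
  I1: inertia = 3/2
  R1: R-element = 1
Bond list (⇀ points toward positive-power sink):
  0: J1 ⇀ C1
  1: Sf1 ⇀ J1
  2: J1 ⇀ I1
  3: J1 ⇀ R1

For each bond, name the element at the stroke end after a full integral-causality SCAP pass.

bond 0 stroke at J1
bond 1 stroke at Sf1
bond 2 stroke at I1
bond 3 stroke at R1

#1 →Sf1  (Sf1: flow source, stroke at near end)
#0 →J1  (C1 integral (e out))
#2 →I1  (J1 effort already set via bond 0)
#3 →R1  (J1 effort already set via bond 0)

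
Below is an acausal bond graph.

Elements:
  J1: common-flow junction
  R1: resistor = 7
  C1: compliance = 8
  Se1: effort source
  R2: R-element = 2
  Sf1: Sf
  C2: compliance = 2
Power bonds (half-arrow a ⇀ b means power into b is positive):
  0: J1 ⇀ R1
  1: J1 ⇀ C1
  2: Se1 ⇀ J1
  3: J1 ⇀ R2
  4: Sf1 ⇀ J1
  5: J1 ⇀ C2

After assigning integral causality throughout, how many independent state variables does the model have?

2  (C1, C2 all integral)

β2 |J1  (source Se1 imposes e)
β4 |Sf1  (Sf1: flow source, stroke at near end)
β0 |J1  (common-f at J1 fixed by 4)
β1 |J1  (J1 flow already set via bond 4)
β3 |J1  (common-f at J1 fixed by 4)
β5 |J1  (J1: bond 4 brought flow, rest push out)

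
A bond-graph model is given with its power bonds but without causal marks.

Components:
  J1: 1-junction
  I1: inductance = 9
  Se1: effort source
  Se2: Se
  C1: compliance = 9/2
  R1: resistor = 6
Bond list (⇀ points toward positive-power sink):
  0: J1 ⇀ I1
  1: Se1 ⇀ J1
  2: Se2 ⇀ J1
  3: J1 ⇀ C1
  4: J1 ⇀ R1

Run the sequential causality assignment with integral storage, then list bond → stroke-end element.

β1 stroke→J1  (Se1 (Se) sets effort on bond)
β2 stroke→J1  (Se2 fixes effort; stroke away)
β0 stroke→I1  (I1 integral (f out))
β3 stroke→J1  (J1 flow already set via bond 0)
β4 stroke→J1  (J1 flow already set via bond 0)

β0 |I1
β1 |J1
β2 |J1
β3 |J1
β4 |J1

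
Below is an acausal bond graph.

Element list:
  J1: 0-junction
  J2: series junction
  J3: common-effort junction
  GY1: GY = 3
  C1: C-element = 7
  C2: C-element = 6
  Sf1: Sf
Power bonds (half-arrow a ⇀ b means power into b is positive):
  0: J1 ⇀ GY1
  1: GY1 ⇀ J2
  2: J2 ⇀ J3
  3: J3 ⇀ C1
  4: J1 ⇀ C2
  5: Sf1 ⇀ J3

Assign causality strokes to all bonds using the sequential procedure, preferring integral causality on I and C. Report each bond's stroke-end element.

β5 →Sf1  (Sf1 fixes flow; stroke at Sf1)
β3 →J3  (C1: C, integral causality)
β2 →J2  (0-jn J3 has e-setter on 3)
β1 →GY1  (J2 needs exactly one f-in)
β0 →GY1  (through GY1, causality inverts; strokes same side of GY1)
β4 →J1  (J1: last free bond brings effort in)

β0 stroke→GY1
β1 stroke→GY1
β2 stroke→J2
β3 stroke→J3
β4 stroke→J1
β5 stroke→Sf1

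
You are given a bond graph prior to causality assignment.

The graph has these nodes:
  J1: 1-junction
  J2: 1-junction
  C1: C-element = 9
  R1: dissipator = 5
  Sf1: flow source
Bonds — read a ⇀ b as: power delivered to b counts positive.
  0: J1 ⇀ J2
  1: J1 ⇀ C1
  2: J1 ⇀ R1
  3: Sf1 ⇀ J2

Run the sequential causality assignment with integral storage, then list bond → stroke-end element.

#3 stroke→Sf1  (Sf1 (Sf) sets flow on bond)
#0 stroke→J2  (J2: bond 3 brought flow, rest push out)
#1 stroke→J1  (J1 flow already set via bond 0)
#2 stroke→J1  (common-f at J1 fixed by 0)

b0 →J2
b1 →J1
b2 →J1
b3 →Sf1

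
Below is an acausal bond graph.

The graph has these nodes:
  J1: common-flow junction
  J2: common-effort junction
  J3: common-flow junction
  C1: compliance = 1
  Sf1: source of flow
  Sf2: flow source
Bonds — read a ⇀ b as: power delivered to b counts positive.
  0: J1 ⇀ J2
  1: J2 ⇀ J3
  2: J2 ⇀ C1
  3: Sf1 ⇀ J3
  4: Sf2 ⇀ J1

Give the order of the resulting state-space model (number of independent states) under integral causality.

b3 |Sf1  (Sf1 (Sf) sets flow on bond)
b4 |Sf2  (Sf2 fixes flow; stroke at Sf2)
b0 |J1  (1-jn J1 has f-setter on 4)
b1 |J3  (common-f at J3 fixed by 3)
b2 |J2  (only one effort-in slot at J2)

1  (C1 all integral)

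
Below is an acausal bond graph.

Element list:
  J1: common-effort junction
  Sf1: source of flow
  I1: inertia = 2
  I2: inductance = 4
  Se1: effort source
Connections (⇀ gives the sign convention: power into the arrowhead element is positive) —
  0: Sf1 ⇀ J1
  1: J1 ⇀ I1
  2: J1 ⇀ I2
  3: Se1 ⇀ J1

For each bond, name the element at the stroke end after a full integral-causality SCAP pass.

#0 |Sf1  (Sf1 fixes flow; stroke at Sf1)
#3 |J1  (source Se1 imposes e)
#1 |I1  (J1 effort already set via bond 3)
#2 |I2  (common-e at J1 fixed by 3)

bond 0 |Sf1
bond 1 |I1
bond 2 |I2
bond 3 |J1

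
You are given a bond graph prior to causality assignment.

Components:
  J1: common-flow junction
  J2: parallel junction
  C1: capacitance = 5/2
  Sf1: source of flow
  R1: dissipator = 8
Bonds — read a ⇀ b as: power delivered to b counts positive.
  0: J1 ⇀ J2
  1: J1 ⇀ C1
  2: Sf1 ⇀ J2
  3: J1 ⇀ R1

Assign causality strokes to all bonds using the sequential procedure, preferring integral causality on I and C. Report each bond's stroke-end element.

β2 stroke at Sf1  (Sf1 fixes flow; stroke at Sf1)
β0 stroke at J2  (closing 0-jn rule on J2)
β1 stroke at J1  (common-f at J1 fixed by 0)
β3 stroke at J1  (J1: bond 0 brought flow, rest push out)

bond 0 →J2
bond 1 →J1
bond 2 →Sf1
bond 3 →J1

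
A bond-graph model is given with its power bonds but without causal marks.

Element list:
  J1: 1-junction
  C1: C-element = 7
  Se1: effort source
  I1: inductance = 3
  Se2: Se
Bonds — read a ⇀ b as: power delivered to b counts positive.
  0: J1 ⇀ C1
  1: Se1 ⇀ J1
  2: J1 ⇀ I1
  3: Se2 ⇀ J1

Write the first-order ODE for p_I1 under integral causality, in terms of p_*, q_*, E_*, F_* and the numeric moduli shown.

dp_I1/dt = E_Se1 + E_Se2 - q_C1/7

bond 1 |J1  (Se1 fixes effort; stroke away)
bond 3 |J1  (Se2: effort source, stroke at far end)
bond 0 |J1  (C1 integral (e out))
bond 2 |I1  (J1 needs exactly one f-in)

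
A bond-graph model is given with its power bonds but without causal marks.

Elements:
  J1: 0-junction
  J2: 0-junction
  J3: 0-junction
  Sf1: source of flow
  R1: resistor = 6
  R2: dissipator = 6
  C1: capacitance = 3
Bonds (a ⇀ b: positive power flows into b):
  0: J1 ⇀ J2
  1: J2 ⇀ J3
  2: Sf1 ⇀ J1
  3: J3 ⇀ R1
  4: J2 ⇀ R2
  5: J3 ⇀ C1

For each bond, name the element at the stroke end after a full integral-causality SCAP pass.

b0 stroke→J1
b1 stroke→J2
b2 stroke→Sf1
b3 stroke→R1
b4 stroke→R2
b5 stroke→J3

b2 stroke at Sf1  (Sf1 fixes flow; stroke at Sf1)
b0 stroke at J1  (closing 0-jn rule on J1)
b5 stroke at J3  (C1 outputs effort q/C1)
b1 stroke at J2  (common-e at J3 fixed by 5)
b3 stroke at R1  (common-e at J3 fixed by 5)
b4 stroke at R2  (J2: bond 1 brought effort, rest push out)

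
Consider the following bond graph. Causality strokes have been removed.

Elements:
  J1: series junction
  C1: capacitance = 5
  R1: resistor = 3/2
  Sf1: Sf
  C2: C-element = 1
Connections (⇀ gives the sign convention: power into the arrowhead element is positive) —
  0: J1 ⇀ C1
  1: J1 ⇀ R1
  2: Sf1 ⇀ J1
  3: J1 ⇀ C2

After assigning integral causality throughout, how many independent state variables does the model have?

#2 stroke→Sf1  (source Sf1 imposes f)
#0 stroke→J1  (common-f at J1 fixed by 2)
#1 stroke→J1  (J1 flow already set via bond 2)
#3 stroke→J1  (1-jn J1 has f-setter on 2)

2  (C1, C2 all integral)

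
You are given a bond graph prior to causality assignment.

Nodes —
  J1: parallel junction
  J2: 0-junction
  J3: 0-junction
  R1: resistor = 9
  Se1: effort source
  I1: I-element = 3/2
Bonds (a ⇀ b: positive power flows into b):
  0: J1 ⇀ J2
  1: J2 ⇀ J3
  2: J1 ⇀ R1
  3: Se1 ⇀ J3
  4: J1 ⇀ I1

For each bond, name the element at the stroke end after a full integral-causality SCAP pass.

#0 stroke at J1
#1 stroke at J2
#2 stroke at R1
#3 stroke at J3
#4 stroke at I1

bond 3 stroke at J3  (source Se1 imposes e)
bond 1 stroke at J2  (J3: bond 3 brought effort, rest push out)
bond 0 stroke at J1  (J2: bond 1 brought effort, rest push out)
bond 2 stroke at R1  (J1: bond 0 brought effort, rest push out)
bond 4 stroke at I1  (J1 effort already set via bond 0)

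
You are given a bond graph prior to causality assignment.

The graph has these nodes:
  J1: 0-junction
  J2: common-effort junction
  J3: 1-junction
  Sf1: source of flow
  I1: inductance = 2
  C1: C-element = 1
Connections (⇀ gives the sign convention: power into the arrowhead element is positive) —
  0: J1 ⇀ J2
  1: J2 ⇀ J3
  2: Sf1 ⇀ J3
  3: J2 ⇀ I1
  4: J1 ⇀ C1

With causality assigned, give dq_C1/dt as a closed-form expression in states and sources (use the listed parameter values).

b2 stroke→Sf1  (source Sf1 imposes f)
b1 stroke→J3  (common-f at J3 fixed by 2)
b3 stroke→I1  (I1 integral (f out))
b0 stroke→J2  (closing 0-jn rule on J2)
b4 stroke→J1  (only one effort-in slot at J1)

dq_C1/dt = -F_Sf1 - p_I1/2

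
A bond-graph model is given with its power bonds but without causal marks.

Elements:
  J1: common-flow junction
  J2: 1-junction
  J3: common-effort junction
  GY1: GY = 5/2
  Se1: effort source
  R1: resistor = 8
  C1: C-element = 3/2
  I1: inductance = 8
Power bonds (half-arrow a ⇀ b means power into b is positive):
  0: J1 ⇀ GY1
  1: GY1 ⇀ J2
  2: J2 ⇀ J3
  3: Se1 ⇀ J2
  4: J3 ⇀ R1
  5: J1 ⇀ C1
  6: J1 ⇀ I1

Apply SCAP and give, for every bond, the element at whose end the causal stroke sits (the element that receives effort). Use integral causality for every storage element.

b3 stroke at J2  (Se1 (Se) sets effort on bond)
b5 stroke at J1  (C1 outputs effort q/C1)
b6 stroke at I1  (I1 integral (f out))
b0 stroke at J1  (common-f at J1 fixed by 6)
b1 stroke at J2  (through GY1, causality inverts; strokes same side of GY1)
b2 stroke at J3  (only one flow-in slot at J2)
b4 stroke at R1  (J3 effort already set via bond 2)

b0 stroke at J1
b1 stroke at J2
b2 stroke at J3
b3 stroke at J2
b4 stroke at R1
b5 stroke at J1
b6 stroke at I1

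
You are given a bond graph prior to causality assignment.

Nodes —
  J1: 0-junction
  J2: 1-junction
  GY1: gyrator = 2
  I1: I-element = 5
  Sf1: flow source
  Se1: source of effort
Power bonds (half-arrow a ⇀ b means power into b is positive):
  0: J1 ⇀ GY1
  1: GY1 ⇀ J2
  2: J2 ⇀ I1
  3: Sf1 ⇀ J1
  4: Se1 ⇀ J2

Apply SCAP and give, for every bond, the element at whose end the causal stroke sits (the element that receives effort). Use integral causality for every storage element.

β0 →J1
β1 →J2
β2 →I1
β3 →Sf1
β4 →J2

#3 stroke at Sf1  (Sf1 fixes flow; stroke at Sf1)
#4 stroke at J2  (Se1 fixes effort; stroke away)
#0 stroke at J1  (J1: last free bond brings effort in)
#1 stroke at J2  (GY1: gyrator matches bond 0)
#2 stroke at I1  (J2 needs exactly one f-in)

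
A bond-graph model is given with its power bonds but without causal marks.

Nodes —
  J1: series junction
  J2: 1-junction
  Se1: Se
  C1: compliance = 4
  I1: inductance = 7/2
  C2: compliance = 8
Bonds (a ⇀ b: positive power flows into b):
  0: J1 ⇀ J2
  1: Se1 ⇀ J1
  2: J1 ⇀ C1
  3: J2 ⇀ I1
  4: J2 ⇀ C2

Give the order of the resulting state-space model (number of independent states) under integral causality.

β1 |J1  (Se1 fixes effort; stroke away)
β2 |J1  (prefer integral on C1)
β0 |J2  (J1 needs exactly one f-in)
β3 |I1  (I1 outputs flow p/I1)
β4 |J2  (1-jn J2 has f-setter on 3)

3  (C1, C2, I1 all integral)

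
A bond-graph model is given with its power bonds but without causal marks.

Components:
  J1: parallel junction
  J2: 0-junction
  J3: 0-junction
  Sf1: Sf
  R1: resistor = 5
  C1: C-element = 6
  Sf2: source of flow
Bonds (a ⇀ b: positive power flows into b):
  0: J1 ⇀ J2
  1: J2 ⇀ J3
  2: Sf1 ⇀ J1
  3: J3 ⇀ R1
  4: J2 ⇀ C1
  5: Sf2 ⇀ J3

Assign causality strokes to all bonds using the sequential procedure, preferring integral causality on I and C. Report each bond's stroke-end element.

β0 stroke→J1
β1 stroke→J3
β2 stroke→Sf1
β3 stroke→R1
β4 stroke→J2
β5 stroke→Sf2

b2 →Sf1  (Sf1 (Sf) sets flow on bond)
b5 →Sf2  (source Sf2 imposes f)
b0 →J1  (only one effort-in slot at J1)
b4 →J2  (C1 integral (e out))
b1 →J3  (J2: bond 4 brought effort, rest push out)
b3 →R1  (0-jn J3 has e-setter on 1)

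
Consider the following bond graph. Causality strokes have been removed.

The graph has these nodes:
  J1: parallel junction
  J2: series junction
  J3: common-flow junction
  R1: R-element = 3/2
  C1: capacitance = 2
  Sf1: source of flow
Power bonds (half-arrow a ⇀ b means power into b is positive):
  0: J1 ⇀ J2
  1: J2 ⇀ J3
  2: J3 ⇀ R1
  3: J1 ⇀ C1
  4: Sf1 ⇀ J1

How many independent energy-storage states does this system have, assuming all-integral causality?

#4 stroke at Sf1  (Sf1 fixes flow; stroke at Sf1)
#3 stroke at J1  (C1 outputs effort q/C1)
#0 stroke at J2  (J1 effort already set via bond 3)
#1 stroke at J3  (J2 needs exactly one f-in)
#2 stroke at R1  (J3: last free bond brings flow in)

1  (C1 all integral)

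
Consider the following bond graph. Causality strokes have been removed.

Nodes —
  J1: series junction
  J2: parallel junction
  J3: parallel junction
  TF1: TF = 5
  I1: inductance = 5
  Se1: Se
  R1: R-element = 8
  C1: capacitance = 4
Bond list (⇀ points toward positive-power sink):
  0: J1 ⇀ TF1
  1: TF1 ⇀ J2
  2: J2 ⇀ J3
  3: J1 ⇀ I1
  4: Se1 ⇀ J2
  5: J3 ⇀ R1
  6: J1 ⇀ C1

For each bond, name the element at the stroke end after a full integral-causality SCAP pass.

b0 →J1
b1 →TF1
b2 →J3
b3 →I1
b4 →J2
b5 →R1
b6 →J1

β4 |J2  (Se1: effort source, stroke at far end)
β1 |TF1  (0-jn J2 has e-setter on 4)
β2 |J3  (J2 effort already set via bond 4)
β5 |R1  (J3 effort already set via bond 2)
β0 |J1  (TF1: transformer flips bond 1)
β3 |I1  (I1 outputs flow p/I1)
β6 |J1  (J1 flow already set via bond 3)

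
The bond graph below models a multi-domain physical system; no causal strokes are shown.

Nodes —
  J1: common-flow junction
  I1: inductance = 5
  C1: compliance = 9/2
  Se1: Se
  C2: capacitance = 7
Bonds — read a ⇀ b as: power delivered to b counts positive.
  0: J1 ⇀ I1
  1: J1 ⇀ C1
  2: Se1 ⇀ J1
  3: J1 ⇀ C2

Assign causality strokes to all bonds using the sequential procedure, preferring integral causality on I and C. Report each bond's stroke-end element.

#2 stroke→J1  (Se1 fixes effort; stroke away)
#0 stroke→I1  (I1 outputs flow p/I1)
#1 stroke→J1  (J1 flow already set via bond 0)
#3 stroke→J1  (J1 flow already set via bond 0)

bond 0 stroke at I1
bond 1 stroke at J1
bond 2 stroke at J1
bond 3 stroke at J1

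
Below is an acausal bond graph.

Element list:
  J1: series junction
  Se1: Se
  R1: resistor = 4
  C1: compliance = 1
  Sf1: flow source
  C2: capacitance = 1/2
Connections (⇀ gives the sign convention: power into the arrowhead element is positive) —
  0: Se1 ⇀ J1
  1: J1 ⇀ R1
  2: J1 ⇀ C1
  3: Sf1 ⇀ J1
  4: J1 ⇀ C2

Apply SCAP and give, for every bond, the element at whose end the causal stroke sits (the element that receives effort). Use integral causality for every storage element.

#0 stroke at J1
#1 stroke at J1
#2 stroke at J1
#3 stroke at Sf1
#4 stroke at J1

#0 stroke→J1  (source Se1 imposes e)
#3 stroke→Sf1  (Sf1 fixes flow; stroke at Sf1)
#1 stroke→J1  (common-f at J1 fixed by 3)
#2 stroke→J1  (common-f at J1 fixed by 3)
#4 stroke→J1  (J1 flow already set via bond 3)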